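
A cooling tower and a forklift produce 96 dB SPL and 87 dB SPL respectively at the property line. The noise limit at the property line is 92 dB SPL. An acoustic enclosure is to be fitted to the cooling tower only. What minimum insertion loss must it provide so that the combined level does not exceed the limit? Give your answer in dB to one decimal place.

5.7 dB

The untreated sources together contribute 10^(87/10) = 5.012e+08, i.e. 87.00 dB SPL.
The limit corresponds to 10^(92/10) = 1.585e+09; subtracting the fixed part leaves 1.084e+09 for the cooling tower, i.e. 90.35 dB SPL.
Required insertion loss = 96 − 90.35 = 5.65 dB.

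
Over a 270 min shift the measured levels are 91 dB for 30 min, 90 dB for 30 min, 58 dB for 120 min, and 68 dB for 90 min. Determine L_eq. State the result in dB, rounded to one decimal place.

84.0 dB

Weight each interval's intensity by its duration and average over T = 270 min:
Σ tᵢ·10^(Lᵢ/10) = 30·10^(91/10) + 30·10^(90/10) + 120·10^(58/10) + 90·10^(68/10) = 6.841e+10.
L_eq = 10·log₁₀(6.841e+10/270) = 84.04 dB.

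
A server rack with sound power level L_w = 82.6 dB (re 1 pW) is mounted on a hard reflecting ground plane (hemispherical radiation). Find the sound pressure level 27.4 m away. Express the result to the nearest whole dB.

The power spreads over a hemisphere of area 2π·r², so L_p = L_w − 10·log₁₀(2π·r²).
2π·r² = 4717 m², 10·log₁₀ of that is 36.737 dB.
L_p = 82.6 − 36.737 = 45.86 dB.

46 dB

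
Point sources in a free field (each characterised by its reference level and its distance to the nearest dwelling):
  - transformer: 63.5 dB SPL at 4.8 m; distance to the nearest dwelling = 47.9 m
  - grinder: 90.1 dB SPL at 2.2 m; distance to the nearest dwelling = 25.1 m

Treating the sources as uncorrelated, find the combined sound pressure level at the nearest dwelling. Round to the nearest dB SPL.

69 dB SPL

Propagate each source to the receiver with L = L_ref − 20·log₁₀(r/r_ref), then add intensities.
transformer: 63.5 − 20·log₁₀(47.9/4.8) = 63.5 − 19.98 = 43.52 dB SPL.
grinder: 90.1 − 20·log₁₀(25.1/2.2) = 90.1 − 21.15 = 68.95 dB SPL.
Σ 10^(L/10) = 7.884e+06 → L_total = 10·log₁₀(7.884e+06) = 68.97 dB SPL.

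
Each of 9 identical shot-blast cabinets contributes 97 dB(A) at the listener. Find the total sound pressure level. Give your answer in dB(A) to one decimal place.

106.5 dB(A)

L_total = L₁ + 10·log₁₀ N for N identical incoherent sources.
L_total = 97 + 10·log₁₀(9) = 97 + 9.542 = 106.54 dB(A).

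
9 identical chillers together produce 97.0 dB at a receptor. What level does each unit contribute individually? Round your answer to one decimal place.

Dividing the total intensity by 9 lowers the level by 10·log₁₀ 9 = 9.542 dB: L₁ = 97.0 − 9.542.

87.5 dB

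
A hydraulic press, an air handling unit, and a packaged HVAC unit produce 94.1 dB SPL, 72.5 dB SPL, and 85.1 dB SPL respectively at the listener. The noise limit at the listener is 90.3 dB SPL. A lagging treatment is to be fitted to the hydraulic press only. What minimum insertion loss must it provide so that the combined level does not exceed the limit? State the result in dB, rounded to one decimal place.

Everything except the hydraulic press sums to 10^(72.5/10) + 10^(85.1/10) = 3.414e+08 in linear terms, 85.33 dB SPL.
The limit corresponds to 10^(90.3/10) = 1.072e+09; subtracting the fixed part leaves 7.301e+08 for the hydraulic press, i.e. 88.63 dB SPL.
Required insertion loss = 94.1 − 88.63 = 5.47 dB.

5.5 dB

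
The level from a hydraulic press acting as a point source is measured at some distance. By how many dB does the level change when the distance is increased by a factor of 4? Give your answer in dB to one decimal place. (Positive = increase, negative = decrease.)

Point-source spreading: ΔL = −20·log₁₀(r₂/r₁).
ΔL = −20·log₁₀(4) = -12.04 dB.

-12.0 dB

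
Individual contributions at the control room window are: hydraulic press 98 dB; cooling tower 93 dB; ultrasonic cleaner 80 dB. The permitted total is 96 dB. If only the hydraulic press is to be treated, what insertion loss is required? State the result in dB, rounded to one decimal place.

The untreated sources together contribute 10^(93/10) + 10^(80/10) = 2.095e+09, i.e. 93.21 dB.
The limit corresponds to 10^(96/10) = 3.981e+09; subtracting the fixed part leaves 1.886e+09 for the hydraulic press, i.e. 92.75 dB.
Required insertion loss = 98 − 92.75 = 5.25 dB.

5.2 dB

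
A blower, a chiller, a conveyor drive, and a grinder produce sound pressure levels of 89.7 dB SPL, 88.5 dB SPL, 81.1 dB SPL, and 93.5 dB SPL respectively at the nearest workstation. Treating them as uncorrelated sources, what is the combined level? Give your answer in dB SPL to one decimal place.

Incoherent sources combine by intensity addition: L_total = 10·log₁₀(Σ 10^(L_i/10)).
Σ 10^(L/10) = 10^(89.7/10) + 10^(88.5/10) + 10^(81.1/10) + 10^(93.5/10) = 4.009e+09.
L_total = 10·log₁₀(4.009e+09) = 96.03 dB SPL.

96.0 dB SPL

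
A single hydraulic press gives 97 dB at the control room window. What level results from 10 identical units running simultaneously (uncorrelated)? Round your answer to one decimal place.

N identical incoherent sources raise the level by 10·log₁₀ N.
L_total = 97 + 10·log₁₀(10) = 97 + 10.000 = 107.00 dB.

107.0 dB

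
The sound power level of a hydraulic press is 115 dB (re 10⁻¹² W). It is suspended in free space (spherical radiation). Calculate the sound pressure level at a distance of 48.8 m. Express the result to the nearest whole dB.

Free-field spherical radiation: L_p = L_w − 10·log₁₀(4π·r²), r = 48.8 m.
4π·r² = 2.993e+04 m², 10·log₁₀ of that is 44.760 dB.
L_p = 115 − 44.760 = 70.24 dB.

70 dB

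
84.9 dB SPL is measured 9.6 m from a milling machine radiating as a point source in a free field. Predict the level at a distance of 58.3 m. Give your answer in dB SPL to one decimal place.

69.2 dB SPL

Spherical spreading from a point source gives a 20·log₁₀(r₂/r₁) drop.
L₂ = 84.9 − 20·log₁₀(58.3/9.6) = 84.9 − 15.668 = 69.23 dB SPL.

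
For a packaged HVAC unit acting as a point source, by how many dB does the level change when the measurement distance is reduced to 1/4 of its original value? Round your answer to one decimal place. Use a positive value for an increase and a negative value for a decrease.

+12.0 dB

A point source loses 6 dB per doubling of distance; generally ΔL = −20·log₁₀(r₂/r₁).
ΔL = −20·log₁₀(0.25) = +12.04 dB.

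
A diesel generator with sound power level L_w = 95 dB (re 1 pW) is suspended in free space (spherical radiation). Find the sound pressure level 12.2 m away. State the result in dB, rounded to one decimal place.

L_p = L_w − 10·log₁₀(4π·r²) with r = 12.2 m.
4π·r² = 1870 m², 10·log₁₀ of that is 32.719 dB.
L_p = 95 − 32.719 = 62.28 dB.

62.3 dB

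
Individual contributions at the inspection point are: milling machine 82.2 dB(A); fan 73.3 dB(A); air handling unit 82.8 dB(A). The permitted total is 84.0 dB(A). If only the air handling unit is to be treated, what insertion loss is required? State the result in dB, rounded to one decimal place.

4.7 dB

The untreated sources together contribute 10^(82.2/10) + 10^(73.3/10) = 1.873e+08, i.e. 82.73 dB(A).
The limit corresponds to 10^(84.0/10) = 2.512e+08; subtracting the fixed part leaves 6.385e+07 for the air handling unit, i.e. 78.05 dB(A).
So the air handling unit must be reduced from 82.8 to 78.05 dB(A): IL = 4.75 dB.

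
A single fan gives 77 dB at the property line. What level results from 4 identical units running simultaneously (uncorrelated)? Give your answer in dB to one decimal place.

83.0 dB

N identical incoherent sources raise the level by 10·log₁₀ N.
L_total = 77 + 10·log₁₀(4) = 77 + 6.021 = 83.02 dB.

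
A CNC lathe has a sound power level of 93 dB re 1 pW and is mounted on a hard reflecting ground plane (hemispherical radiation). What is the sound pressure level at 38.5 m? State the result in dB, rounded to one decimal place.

L_p = L_w − 10·log₁₀(2π·r²) with r = 38.5 m.
2π·r² = 9313 m², 10·log₁₀ of that is 39.691 dB.
L_p = 93 − 39.691 = 53.31 dB.

53.3 dB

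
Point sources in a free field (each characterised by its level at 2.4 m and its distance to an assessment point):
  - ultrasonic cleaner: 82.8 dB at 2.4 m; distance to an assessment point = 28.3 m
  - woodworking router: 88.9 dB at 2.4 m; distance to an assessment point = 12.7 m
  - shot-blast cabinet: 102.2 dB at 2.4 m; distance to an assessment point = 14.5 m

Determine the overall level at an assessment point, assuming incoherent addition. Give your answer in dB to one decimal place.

First find each source's level at the receiver (point-source: −20·log₁₀(r/r_ref)), then combine on an intensity basis.
ultrasonic cleaner: 82.8 − 20·log₁₀(28.3/2.4) = 82.8 − 21.43 = 61.37 dB.
woodworking router: 88.9 − 20·log₁₀(12.7/2.4) = 88.9 − 14.47 = 74.43 dB.
shot-blast cabinet: 102.2 − 20·log₁₀(14.5/2.4) = 102.2 − 15.62 = 86.58 dB.
Σ 10^(L/10) = 4.838e+08 → L_total = 10·log₁₀(4.838e+08) = 86.85 dB.

86.8 dB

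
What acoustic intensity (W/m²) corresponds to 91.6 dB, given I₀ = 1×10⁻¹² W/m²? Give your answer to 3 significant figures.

I = I₀·10^(L/10) = 10⁻¹² × 10^(91.6/10) = 10^(-2.840).

0.00145 W/m²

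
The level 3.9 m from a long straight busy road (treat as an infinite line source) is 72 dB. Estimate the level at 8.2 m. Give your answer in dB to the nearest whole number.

Cylindrical spreading from a line source gives a 10·log₁₀(r₂/r₁) drop.
L₂ = 72 − 10·log₁₀(8.2/3.9) = 72 − 3.227 = 68.77 dB.

69 dB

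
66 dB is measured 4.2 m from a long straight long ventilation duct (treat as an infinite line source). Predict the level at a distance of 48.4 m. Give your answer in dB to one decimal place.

55.4 dB

Cylindrical spreading from a line source gives a 10·log₁₀(r₂/r₁) drop.
L₂ = 66 − 10·log₁₀(48.4/4.2) = 66 − 10.616 = 55.38 dB.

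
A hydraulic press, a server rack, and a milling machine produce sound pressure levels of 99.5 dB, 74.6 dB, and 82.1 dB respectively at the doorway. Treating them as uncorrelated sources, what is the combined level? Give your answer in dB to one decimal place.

For uncorrelated sources the intensities add, so convert each level to linear form, sum, and take 10·log₁₀ of the total.
Σ 10^(L/10) = 10^(99.5/10) + 10^(74.6/10) + 10^(82.1/10) = 9.104e+09.
L_total = 10·log₁₀(9.104e+09) = 99.59 dB.

99.6 dB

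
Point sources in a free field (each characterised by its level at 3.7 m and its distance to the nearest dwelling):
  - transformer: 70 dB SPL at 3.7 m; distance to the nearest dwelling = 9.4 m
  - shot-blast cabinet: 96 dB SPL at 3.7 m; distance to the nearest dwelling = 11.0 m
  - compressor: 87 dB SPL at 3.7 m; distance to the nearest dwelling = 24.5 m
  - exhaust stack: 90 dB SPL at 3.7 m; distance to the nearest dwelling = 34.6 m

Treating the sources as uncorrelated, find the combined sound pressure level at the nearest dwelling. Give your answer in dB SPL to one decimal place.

First find each source's level at the receiver (point-source: −20·log₁₀(r/r_ref)), then combine on an intensity basis.
transformer: 70 − 20·log₁₀(9.4/3.7) = 70 − 8.10 = 61.90 dB SPL.
shot-blast cabinet: 96 − 20·log₁₀(11.0/3.7) = 96 − 9.46 = 86.54 dB SPL.
compressor: 87 − 20·log₁₀(24.5/3.7) = 87 − 16.42 = 70.58 dB SPL.
exhaust stack: 90 − 20·log₁₀(34.6/3.7) = 90 − 19.42 = 70.58 dB SPL.
Σ 10^(L/10) = 4.748e+08 → L_total = 10·log₁₀(4.748e+08) = 86.77 dB SPL.

86.8 dB SPL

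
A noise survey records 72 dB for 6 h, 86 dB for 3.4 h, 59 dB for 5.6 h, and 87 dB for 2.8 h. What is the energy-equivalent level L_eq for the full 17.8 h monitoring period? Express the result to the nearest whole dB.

The energy average is taken in the linear domain: L_eq = 10·log₁₀[(Σ tᵢ·10^(Lᵢ/10))/T], T = 17.8 h.
Σ tᵢ·10^(Lᵢ/10) = 6·10^(72/10) + 3.4·10^(86/10) + 5.6·10^(59/10) + 2.8·10^(87/10) = 2.856e+09.
L_eq = 10·log₁₀(2.856e+09/17.8) = 82.05 dB.

82 dB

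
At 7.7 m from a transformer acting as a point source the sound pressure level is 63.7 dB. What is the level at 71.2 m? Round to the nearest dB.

For a point source, L₂ = L₁ − 20·log₁₀(r₂/r₁).
L₂ = 63.7 − 20·log₁₀(71.2/7.7) = 63.7 − 19.320 = 44.38 dB.

44 dB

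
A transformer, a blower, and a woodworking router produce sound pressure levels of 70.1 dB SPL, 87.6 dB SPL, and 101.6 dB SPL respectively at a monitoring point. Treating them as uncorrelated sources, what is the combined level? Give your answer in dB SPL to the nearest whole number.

102 dB SPL

Incoherent sources combine by intensity addition: L_total = 10·log₁₀(Σ 10^(L_i/10)).
Σ 10^(L/10) = 10^(70.1/10) + 10^(87.6/10) + 10^(101.6/10) = 1.504e+10.
L_total = 10·log₁₀(1.504e+10) = 101.77 dB SPL.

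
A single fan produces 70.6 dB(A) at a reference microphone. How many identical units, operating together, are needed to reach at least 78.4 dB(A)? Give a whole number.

7

N identical sources give L₁ + 10·log₁₀ N, so require 10·log₁₀ N ≥ 78.4 − 70.6 = 7.8 dB.
N ≥ 10^(7.8/10) = 6.026, so N = 7.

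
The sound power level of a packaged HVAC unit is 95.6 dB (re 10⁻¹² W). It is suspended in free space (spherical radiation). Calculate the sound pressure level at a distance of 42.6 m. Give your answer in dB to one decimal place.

The power spreads over a sphere of area 4π·r², so L_p = L_w − 10·log₁₀(4π·r²).
4π·r² = 2.28e+04 m², 10·log₁₀ of that is 43.580 dB.
L_p = 95.6 − 43.580 = 52.02 dB.

52.0 dB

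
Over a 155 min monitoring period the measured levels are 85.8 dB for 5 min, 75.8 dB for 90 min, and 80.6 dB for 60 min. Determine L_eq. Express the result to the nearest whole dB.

79 dB

The energy average is taken in the linear domain: L_eq = 10·log₁₀[(Σ tᵢ·10^(Lᵢ/10))/T], T = 155 min.
Σ tᵢ·10^(Lᵢ/10) = 5·10^(85.8/10) + 90·10^(75.8/10) + 60·10^(80.6/10) = 1.221e+10.
L_eq = 10·log₁₀(1.221e+10/155) = 78.96 dB.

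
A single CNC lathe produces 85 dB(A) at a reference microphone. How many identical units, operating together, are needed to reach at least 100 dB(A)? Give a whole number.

32

Need L₁ + 10·log₁₀ N ≥ 100, i.e. log₁₀ N ≥ 1.50.
N ≥ 10^(15.0/10) = 31.623, so N = 32.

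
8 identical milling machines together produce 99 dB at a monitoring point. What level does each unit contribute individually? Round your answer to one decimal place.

90.0 dB

Dividing the total intensity by 8 lowers the level by 10·log₁₀ 8 = 9.031 dB: L₁ = 99 − 9.031.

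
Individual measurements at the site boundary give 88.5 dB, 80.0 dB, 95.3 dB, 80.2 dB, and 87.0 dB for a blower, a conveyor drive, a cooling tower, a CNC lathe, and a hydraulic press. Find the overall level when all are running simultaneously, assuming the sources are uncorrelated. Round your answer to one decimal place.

96.8 dB

For uncorrelated sources the intensities add, so convert each level to linear form, sum, and take 10·log₁₀ of the total.
Σ 10^(L/10) = 10^(88.5/10) + 10^(80.0/10) + 10^(95.3/10) + 10^(80.2/10) + 10^(87.0/10) = 4.802e+09.
L_total = 10·log₁₀(4.802e+09) = 96.81 dB.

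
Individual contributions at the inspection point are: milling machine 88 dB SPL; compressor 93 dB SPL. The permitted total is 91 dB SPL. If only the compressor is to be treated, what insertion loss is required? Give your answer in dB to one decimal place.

Fixed contribution from the other source: Σ 10^(L/10) = 10^(88/10) = 6.310e+08 (88.00 dB SPL).
To meet 91 dB SPL overall, the treated compressor may contribute at most 10^(91/10) − 6.310e+08 = 6.280e+08, i.e. 87.98 dB SPL.
Required insertion loss = 93 − 87.98 = 5.02 dB.

5.0 dB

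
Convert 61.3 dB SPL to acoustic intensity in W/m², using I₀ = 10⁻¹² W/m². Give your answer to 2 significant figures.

L = 10·log₁₀(I/I₀) ⇒ I = I₀·10^(L/10) = 10⁻¹² × 10^6.13.

1.3e-06 W/m²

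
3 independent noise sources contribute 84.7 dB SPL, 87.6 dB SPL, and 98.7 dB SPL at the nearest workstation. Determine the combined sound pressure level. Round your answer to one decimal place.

For uncorrelated sources the intensities add, so convert each level to linear form, sum, and take 10·log₁₀ of the total.
Σ 10^(L/10) = 10^(84.7/10) + 10^(87.6/10) + 10^(98.7/10) = 8.284e+09.
L_total = 10·log₁₀(8.284e+09) = 99.18 dB SPL.

99.2 dB SPL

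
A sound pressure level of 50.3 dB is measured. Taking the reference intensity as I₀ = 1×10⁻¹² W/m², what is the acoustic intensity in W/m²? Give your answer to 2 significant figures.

1.1e-07 W/m²

L = 10·log₁₀(I/I₀) ⇒ I = I₀·10^(L/10) = 10⁻¹² × 10^5.03.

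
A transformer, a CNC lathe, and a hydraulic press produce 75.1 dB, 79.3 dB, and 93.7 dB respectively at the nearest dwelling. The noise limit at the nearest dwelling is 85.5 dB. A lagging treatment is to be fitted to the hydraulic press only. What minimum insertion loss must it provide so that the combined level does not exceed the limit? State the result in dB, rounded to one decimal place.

9.9 dB

Everything except the hydraulic press sums to 10^(75.1/10) + 10^(79.3/10) = 1.175e+08 in linear terms, 80.70 dB.
To meet 85.5 dB overall, the treated hydraulic press may contribute at most 10^(85.5/10) − 1.175e+08 = 2.373e+08, i.e. 83.75 dB.
So the hydraulic press must be reduced from 93.7 to 83.75 dB: IL = 9.95 dB.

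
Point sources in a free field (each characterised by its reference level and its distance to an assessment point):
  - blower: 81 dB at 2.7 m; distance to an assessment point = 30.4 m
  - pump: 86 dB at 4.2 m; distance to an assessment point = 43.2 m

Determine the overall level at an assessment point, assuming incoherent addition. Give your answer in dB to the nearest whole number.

67 dB

First find each source's level at the receiver (point-source: −20·log₁₀(r/r_ref)), then combine on an intensity basis.
blower: 81 − 20·log₁₀(30.4/2.7) = 81 − 21.03 = 59.97 dB.
pump: 86 − 20·log₁₀(43.2/4.2) = 86 − 20.24 = 65.76 dB.
Σ 10^(L/10) = 4.756e+06 → L_total = 10·log₁₀(4.756e+06) = 66.77 dB.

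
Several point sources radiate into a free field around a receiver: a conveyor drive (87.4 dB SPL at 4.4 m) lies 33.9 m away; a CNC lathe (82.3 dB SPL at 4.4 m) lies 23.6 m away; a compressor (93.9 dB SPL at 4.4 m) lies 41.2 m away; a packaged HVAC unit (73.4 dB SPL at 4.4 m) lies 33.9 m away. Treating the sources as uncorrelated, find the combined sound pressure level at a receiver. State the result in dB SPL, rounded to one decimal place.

76.4 dB SPL

Propagate each source to the receiver with L = L_ref − 20·log₁₀(r/r_ref), then add intensities.
conveyor drive: 87.4 − 20·log₁₀(33.9/4.4) = 87.4 − 17.73 = 69.67 dB SPL.
CNC lathe: 82.3 − 20·log₁₀(23.6/4.4) = 82.3 − 14.59 = 67.71 dB SPL.
compressor: 93.9 − 20·log₁₀(41.2/4.4) = 93.9 − 19.43 = 74.47 dB SPL.
packaged HVAC unit: 73.4 − 20·log₁₀(33.9/4.4) = 73.4 − 17.73 = 55.67 dB SPL.
Σ 10^(L/10) = 4.353e+07 → L_total = 10·log₁₀(4.353e+07) = 76.39 dB SPL.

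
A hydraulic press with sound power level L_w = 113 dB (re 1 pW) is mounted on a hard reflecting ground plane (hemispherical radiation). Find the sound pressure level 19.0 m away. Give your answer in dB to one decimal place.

79.4 dB

The power spreads over a hemisphere of area 2π·r², so L_p = L_w − 10·log₁₀(2π·r²).
2π·r² = 2268 m², 10·log₁₀ of that is 33.557 dB.
L_p = 113 − 33.557 = 79.44 dB.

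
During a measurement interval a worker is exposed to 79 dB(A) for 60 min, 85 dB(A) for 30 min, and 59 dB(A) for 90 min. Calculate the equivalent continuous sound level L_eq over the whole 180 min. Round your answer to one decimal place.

79.0 dB(A)

L_eq = 10·log₁₀[(1/T)·Σ tᵢ·10^(Lᵢ/10)] with T = 180 min.
Σ tᵢ·10^(Lᵢ/10) = 60·10^(79/10) + 30·10^(85/10) + 90·10^(59/10) = 1.432e+10.
L_eq = 10·log₁₀(1.432e+10/180) = 79.01 dB(A).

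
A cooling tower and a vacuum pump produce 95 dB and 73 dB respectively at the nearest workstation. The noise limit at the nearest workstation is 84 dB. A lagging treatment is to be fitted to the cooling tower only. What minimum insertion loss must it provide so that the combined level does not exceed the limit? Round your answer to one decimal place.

11.4 dB

Fixed contribution from the other source: Σ 10^(L/10) = 10^(73/10) = 1.995e+07 (73.00 dB).
To meet 84 dB overall, the treated cooling tower may contribute at most 10^(84/10) − 1.995e+07 = 2.312e+08, i.e. 83.64 dB.
So the cooling tower must be reduced from 95 to 83.64 dB: IL = 11.36 dB.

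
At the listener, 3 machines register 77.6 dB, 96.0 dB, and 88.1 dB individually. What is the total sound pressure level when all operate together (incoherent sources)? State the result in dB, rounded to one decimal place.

96.7 dB

Incoherent sources combine by intensity addition: L_total = 10·log₁₀(Σ 10^(L_i/10)).
Σ 10^(L/10) = 10^(77.6/10) + 10^(96.0/10) + 10^(88.1/10) = 4.684e+09.
L_total = 10·log₁₀(4.684e+09) = 96.71 dB.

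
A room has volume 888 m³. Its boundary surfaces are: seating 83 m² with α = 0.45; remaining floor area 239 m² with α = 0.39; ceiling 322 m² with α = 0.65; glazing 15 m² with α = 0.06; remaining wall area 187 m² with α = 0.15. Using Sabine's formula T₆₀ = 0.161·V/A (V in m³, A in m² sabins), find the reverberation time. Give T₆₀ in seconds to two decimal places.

0.39 s

Total absorption A = 83·0.45 + 239·0.39 + 322·0.65 + 15·0.06 + 187·0.15 = 368.81 m² sabins.
T₆₀ = 0.161·V/A = 0.161·888/368.81 = 0.388 s.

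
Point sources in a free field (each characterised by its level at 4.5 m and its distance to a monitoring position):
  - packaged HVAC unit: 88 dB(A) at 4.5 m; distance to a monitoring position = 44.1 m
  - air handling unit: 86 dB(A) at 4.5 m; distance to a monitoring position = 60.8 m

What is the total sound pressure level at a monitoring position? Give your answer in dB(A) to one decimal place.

Apply inverse-square spreading to bring every level to the receiver, then sum 10^(L/10).
packaged HVAC unit: 88 − 20·log₁₀(44.1/4.5) = 88 − 19.82 = 68.18 dB(A).
air handling unit: 86 − 20·log₁₀(60.8/4.5) = 86 − 22.61 = 63.39 dB(A).
Σ 10^(L/10) = 8.751e+06 → L_total = 10·log₁₀(8.751e+06) = 69.42 dB(A).

69.4 dB(A)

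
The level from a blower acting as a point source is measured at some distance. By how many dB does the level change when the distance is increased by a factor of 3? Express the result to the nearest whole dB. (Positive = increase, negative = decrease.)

-10 dB

With spherical spreading the level changes by −20·log₁₀(r₂/r₁).
ΔL = −20·log₁₀(3) = -9.54 dB.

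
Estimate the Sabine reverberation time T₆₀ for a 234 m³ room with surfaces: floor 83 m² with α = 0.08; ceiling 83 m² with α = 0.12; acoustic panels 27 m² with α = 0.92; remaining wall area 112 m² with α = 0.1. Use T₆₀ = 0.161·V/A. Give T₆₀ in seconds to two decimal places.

0.72 s

Summing Sᵢαᵢ: 83·0.08 + 83·0.12 + 27·0.92 + 112·0.1 = 52.64 m².
T₆₀ = 0.161·V/A = 0.161·234/52.64 = 0.716 s.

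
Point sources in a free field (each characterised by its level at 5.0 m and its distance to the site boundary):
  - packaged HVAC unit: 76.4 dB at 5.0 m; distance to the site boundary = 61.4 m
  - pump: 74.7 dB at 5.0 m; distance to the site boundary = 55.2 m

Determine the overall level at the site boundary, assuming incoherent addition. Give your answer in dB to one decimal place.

57.3 dB

First find each source's level at the receiver (point-source: −20·log₁₀(r/r_ref)), then combine on an intensity basis.
packaged HVAC unit: 76.4 − 20·log₁₀(61.4/5.0) = 76.4 − 21.78 = 54.62 dB.
pump: 74.7 − 20·log₁₀(55.2/5.0) = 74.7 − 20.86 = 53.84 dB.
Σ 10^(L/10) = 5.316e+05 → L_total = 10·log₁₀(5.316e+05) = 57.26 dB.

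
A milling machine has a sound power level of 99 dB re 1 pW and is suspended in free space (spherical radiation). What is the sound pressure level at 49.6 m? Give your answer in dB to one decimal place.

L_p = L_w − 10·log₁₀(4π·r²) with r = 49.6 m.
4π·r² = 3.092e+04 m², 10·log₁₀ of that is 44.902 dB.
L_p = 99 − 44.902 = 54.10 dB.

54.1 dB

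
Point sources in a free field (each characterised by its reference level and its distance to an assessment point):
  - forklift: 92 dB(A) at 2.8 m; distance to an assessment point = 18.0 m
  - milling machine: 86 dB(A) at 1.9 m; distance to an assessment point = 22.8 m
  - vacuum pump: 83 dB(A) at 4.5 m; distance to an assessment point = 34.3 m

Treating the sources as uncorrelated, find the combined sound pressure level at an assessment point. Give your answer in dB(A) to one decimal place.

76.5 dB(A)

First find each source's level at the receiver (point-source: −20·log₁₀(r/r_ref)), then combine on an intensity basis.
forklift: 92 − 20·log₁₀(18.0/2.8) = 92 − 16.16 = 75.84 dB(A).
milling machine: 86 − 20·log₁₀(22.8/1.9) = 86 − 21.58 = 64.42 dB(A).
vacuum pump: 83 − 20·log₁₀(34.3/4.5) = 83 − 17.64 = 65.36 dB(A).
Σ 10^(L/10) = 4.455e+07 → L_total = 10·log₁₀(4.455e+07) = 76.49 dB(A).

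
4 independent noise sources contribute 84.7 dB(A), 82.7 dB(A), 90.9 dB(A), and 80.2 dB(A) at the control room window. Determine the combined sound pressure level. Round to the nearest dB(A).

93 dB(A)

For uncorrelated sources the intensities add, so convert each level to linear form, sum, and take 10·log₁₀ of the total.
Σ 10^(L/10) = 10^(84.7/10) + 10^(82.7/10) + 10^(90.9/10) + 10^(80.2/10) = 1.816e+09.
L_total = 10·log₁₀(1.816e+09) = 92.59 dB(A).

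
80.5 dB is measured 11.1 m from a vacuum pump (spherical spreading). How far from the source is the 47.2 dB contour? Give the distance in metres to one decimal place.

513.2 m

Point-source spreading drops the level by 20·log₁₀(r₂/r₁); inverting, r₂/r₁ = 10^(ΔL/20).
r₂ = 11.1·10^((80.5−47.2)/20) = 11.1·10^(33.3/20) = 513.24 m.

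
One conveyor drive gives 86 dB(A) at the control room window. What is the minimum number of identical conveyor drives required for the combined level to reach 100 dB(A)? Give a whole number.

Need L₁ + 10·log₁₀ N ≥ 100, i.e. log₁₀ N ≥ 1.40.
N ≥ 10^(14.0/10) = 25.119, so N = 26.

26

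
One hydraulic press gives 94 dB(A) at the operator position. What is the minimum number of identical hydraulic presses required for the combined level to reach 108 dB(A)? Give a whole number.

26

Need L₁ + 10·log₁₀ N ≥ 108, i.e. log₁₀ N ≥ 1.40.
N ≥ 10^(14.0/10) = 25.119, so N = 26.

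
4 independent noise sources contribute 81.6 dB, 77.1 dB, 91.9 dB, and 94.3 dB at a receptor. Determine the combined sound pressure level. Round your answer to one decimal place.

96.5 dB

Incoherent sources combine by intensity addition: L_total = 10·log₁₀(Σ 10^(L_i/10)).
Σ 10^(L/10) = 10^(81.6/10) + 10^(77.1/10) + 10^(91.9/10) + 10^(94.3/10) = 4.436e+09.
L_total = 10·log₁₀(4.436e+09) = 96.47 dB.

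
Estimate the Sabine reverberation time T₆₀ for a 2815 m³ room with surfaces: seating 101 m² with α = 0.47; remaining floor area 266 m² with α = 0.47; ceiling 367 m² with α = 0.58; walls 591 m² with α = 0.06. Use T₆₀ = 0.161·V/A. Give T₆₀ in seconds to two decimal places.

1.08 s

Summing Sᵢαᵢ: 101·0.47 + 266·0.47 + 367·0.58 + 591·0.06 = 420.81 m².
T₆₀ = 0.161 × 2815 / 420.81 = 1.077 s.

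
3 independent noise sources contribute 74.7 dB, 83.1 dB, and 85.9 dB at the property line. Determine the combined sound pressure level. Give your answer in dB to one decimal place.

87.9 dB

For uncorrelated sources the intensities add, so convert each level to linear form, sum, and take 10·log₁₀ of the total.
Σ 10^(L/10) = 10^(74.7/10) + 10^(83.1/10) + 10^(85.9/10) = 6.227e+08.
L_total = 10·log₁₀(6.227e+08) = 87.94 dB.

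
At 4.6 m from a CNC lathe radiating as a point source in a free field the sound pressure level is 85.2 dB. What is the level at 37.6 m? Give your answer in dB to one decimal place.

67.0 dB

Spherical spreading from a point source gives a 20·log₁₀(r₂/r₁) drop.
L₂ = 85.2 − 20·log₁₀(37.6/4.6) = 85.2 − 18.249 = 66.95 dB.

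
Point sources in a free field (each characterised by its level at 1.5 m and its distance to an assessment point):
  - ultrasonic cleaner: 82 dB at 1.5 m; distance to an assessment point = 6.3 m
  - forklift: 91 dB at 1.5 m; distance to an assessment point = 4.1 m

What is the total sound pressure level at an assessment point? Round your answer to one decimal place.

82.5 dB

Apply inverse-square spreading to bring every level to the receiver, then sum 10^(L/10).
ultrasonic cleaner: 82 − 20·log₁₀(6.3/1.5) = 82 − 12.46 = 69.54 dB.
forklift: 91 − 20·log₁₀(4.1/1.5) = 91 − 8.73 = 82.27 dB.
Σ 10^(L/10) = 1.775e+08 → L_total = 10·log₁₀(1.775e+08) = 82.49 dB.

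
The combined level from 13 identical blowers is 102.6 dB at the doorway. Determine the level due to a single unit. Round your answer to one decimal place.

91.5 dB

For N identical incoherent sources L_total = L₁ + 10·log₁₀ N, so L₁ = 102.6 − 10·log₁₀(13) = 102.6 − 11.139.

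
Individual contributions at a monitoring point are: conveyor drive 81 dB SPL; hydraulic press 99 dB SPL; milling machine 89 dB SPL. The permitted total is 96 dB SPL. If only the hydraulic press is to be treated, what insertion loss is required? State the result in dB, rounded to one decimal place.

4.1 dB

Everything except the hydraulic press sums to 10^(81/10) + 10^(89/10) = 9.202e+08 in linear terms, 89.64 dB SPL.
To meet 96 dB SPL overall, the treated hydraulic press may contribute at most 10^(96/10) − 9.202e+08 = 3.061e+09, i.e. 94.86 dB SPL.
So the hydraulic press must be reduced from 99 to 94.86 dB SPL: IL = 4.14 dB.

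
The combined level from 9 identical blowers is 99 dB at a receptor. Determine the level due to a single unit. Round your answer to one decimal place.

89.5 dB

9 equal contributions raise the level by 10·log₁₀ 9 = 9.542 dB, so each unit alone gives 99 − 9.542.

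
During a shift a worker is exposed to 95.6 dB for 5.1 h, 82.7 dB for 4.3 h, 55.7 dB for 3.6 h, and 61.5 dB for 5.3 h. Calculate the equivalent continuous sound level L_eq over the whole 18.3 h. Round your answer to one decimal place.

90.2 dB

Weight each interval's intensity by its duration and average over T = 18.3 h:
Σ tᵢ·10^(Lᵢ/10) = 5.1·10^(95.6/10) + 4.3·10^(82.7/10) + 3.6·10^(55.7/10) + 5.3·10^(61.5/10) = 1.933e+10.
L_eq = 10·log₁₀(1.933e+10/18.3) = 90.24 dB.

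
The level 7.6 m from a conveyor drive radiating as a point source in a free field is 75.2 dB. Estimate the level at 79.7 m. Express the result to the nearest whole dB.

55 dB

Point-source attenuation: ΔL = 20·log₁₀(r₂/r₁) = 20·log₁₀(79.7/7.6) = 20.413 dB.
L₂ = 75.2 − 20·log₁₀(79.7/7.6) = 75.2 − 20.413 = 54.79 dB.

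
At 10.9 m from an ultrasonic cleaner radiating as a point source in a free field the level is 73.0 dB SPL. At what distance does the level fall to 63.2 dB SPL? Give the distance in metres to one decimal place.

For a point source L₁ − L₂ = 20·log₁₀(r₂/r₁), so r₂ = r₁·10^((L₁−L₂)/20).
r₂ = 10.9·10^((73.0−63.2)/20) = 10.9·10^(9.8/20) = 33.68 m.

33.7 m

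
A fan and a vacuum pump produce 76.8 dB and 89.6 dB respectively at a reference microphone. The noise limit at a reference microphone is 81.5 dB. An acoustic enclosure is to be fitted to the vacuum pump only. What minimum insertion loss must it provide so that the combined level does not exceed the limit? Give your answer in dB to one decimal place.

9.9 dB

The untreated sources together contribute 10^(76.8/10) = 4.786e+07, i.e. 76.80 dB.
The limit corresponds to 10^(81.5/10) = 1.413e+08; subtracting the fixed part leaves 9.339e+07 for the vacuum pump, i.e. 79.70 dB.
So the vacuum pump must be reduced from 89.6 to 79.70 dB: IL = 9.90 dB.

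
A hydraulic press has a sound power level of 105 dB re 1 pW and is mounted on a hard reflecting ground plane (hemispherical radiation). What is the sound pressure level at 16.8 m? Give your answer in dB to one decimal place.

72.5 dB

Free-field hemispherical radiation: L_p = L_w − 10·log₁₀(2π·r²), r = 16.8 m.
2π·r² = 1773 m², 10·log₁₀ of that is 32.488 dB.
L_p = 105 − 32.488 = 72.51 dB.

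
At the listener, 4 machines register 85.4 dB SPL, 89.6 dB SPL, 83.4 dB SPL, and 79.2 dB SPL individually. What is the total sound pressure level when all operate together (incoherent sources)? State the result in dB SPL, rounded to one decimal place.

Incoherent sources combine by intensity addition: L_total = 10·log₁₀(Σ 10^(L_i/10)).
Σ 10^(L/10) = 10^(85.4/10) + 10^(89.6/10) + 10^(83.4/10) + 10^(79.2/10) = 1.561e+09.
L_total = 10·log₁₀(1.561e+09) = 91.93 dB SPL.

91.9 dB SPL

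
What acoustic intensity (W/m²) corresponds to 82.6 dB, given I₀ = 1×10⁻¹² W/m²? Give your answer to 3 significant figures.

I/I₀ = 10^(82.6/10) = 1.82e+08, so I = 1.82e+08 × 10⁻¹² W/m².

0.000182 W/m²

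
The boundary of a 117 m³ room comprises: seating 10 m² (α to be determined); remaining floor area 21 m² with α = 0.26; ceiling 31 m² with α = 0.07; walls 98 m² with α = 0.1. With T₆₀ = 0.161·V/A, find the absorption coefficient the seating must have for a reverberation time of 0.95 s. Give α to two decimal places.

0.24

A = 0.161·V/T₆₀ = 0.161·117/0.95 = 19.83 m² sabins.
Absorption from the other surfaces = 21·0.26 + 31·0.07 + 98·0.1 = 17.43 m², so the seating must supply 2.40 m² over 10 m².
α = 2.40/10 = 0.240.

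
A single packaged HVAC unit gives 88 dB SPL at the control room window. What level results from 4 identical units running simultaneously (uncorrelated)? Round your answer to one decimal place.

94.0 dB SPL

N identical incoherent sources raise the level by 10·log₁₀ N.
L_total = 88 + 10·log₁₀(4) = 88 + 6.021 = 94.02 dB SPL.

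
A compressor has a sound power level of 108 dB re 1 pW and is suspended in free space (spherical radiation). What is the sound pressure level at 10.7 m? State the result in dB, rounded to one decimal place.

Free-field spherical radiation: L_p = L_w − 10·log₁₀(4π·r²), r = 10.7 m.
4π·r² = 1439 m², 10·log₁₀ of that is 31.580 dB.
L_p = 108 − 31.580 = 76.42 dB.

76.4 dB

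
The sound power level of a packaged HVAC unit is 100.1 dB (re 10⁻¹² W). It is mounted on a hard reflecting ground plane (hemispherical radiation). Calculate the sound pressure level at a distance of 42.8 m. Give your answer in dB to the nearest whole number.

The power spreads over a hemisphere of area 2π·r², so L_p = L_w − 10·log₁₀(2π·r²).
2π·r² = 1.151e+04 m², 10·log₁₀ of that is 40.611 dB.
L_p = 100.1 − 40.611 = 59.49 dB.

59 dB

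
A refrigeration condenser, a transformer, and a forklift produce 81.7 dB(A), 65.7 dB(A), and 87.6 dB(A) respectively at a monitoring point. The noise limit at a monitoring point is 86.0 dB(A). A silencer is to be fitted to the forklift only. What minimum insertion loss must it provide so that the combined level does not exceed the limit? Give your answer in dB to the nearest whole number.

4 dB

Fixed contribution from the other sources: Σ 10^(L/10) = 10^(81.7/10) + 10^(65.7/10) = 1.516e+08 (81.81 dB(A)).
To meet 86.0 dB(A) overall, the treated forklift may contribute at most 10^(86.0/10) − 1.516e+08 = 2.465e+08, i.e. 83.92 dB(A).
So the forklift must be reduced from 87.6 to 83.92 dB(A): IL = 3.68 dB.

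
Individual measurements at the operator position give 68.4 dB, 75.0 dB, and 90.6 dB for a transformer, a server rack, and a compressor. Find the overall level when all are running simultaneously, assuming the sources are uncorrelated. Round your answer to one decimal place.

90.7 dB

For uncorrelated sources the intensities add, so convert each level to linear form, sum, and take 10·log₁₀ of the total.
Σ 10^(L/10) = 10^(68.4/10) + 10^(75.0/10) + 10^(90.6/10) = 1.187e+09.
L_total = 10·log₁₀(1.187e+09) = 90.74 dB.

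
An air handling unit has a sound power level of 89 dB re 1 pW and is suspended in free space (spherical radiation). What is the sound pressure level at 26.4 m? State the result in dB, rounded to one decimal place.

The power spreads over a sphere of area 4π·r², so L_p = L_w − 10·log₁₀(4π·r²).
4π·r² = 8758 m², 10·log₁₀ of that is 39.424 dB.
L_p = 89 − 39.424 = 49.58 dB.

49.6 dB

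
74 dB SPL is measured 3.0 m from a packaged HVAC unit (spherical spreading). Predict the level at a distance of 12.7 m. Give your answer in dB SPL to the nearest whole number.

For a point source, L₂ = L₁ − 20·log₁₀(r₂/r₁).
L₂ = 74 − 20·log₁₀(12.7/3.0) = 74 − 12.534 = 61.47 dB SPL.

61 dB SPL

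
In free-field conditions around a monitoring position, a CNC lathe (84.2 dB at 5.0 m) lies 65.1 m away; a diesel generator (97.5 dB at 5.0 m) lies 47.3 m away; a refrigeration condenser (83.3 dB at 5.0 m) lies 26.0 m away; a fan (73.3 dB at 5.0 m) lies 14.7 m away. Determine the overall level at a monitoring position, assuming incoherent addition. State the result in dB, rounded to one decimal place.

78.7 dB

Propagate each source to the receiver with L = L_ref − 20·log₁₀(r/r_ref), then add intensities.
CNC lathe: 84.2 − 20·log₁₀(65.1/5.0) = 84.2 − 22.29 = 61.91 dB.
diesel generator: 97.5 − 20·log₁₀(47.3/5.0) = 97.5 − 19.52 = 77.98 dB.
refrigeration condenser: 83.3 − 20·log₁₀(26.0/5.0) = 83.3 − 14.32 = 68.98 dB.
fan: 73.3 − 20·log₁₀(14.7/5.0) = 73.3 − 9.37 = 63.93 dB.
Σ 10^(L/10) = 7.477e+07 → L_total = 10·log₁₀(7.477e+07) = 78.74 dB.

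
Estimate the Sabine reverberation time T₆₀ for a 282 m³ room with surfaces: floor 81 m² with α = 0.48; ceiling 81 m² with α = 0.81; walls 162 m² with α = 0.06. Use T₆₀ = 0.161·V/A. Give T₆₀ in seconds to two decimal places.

0.40 s

Total absorption A = 81·0.48 + 81·0.81 + 162·0.06 = 114.21 m² sabins.
T₆₀ = 0.161·V/A = 0.161·282/114.21 = 0.398 s.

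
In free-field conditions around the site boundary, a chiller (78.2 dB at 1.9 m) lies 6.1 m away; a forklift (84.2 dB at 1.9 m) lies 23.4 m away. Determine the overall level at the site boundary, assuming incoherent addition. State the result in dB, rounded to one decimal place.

69.1 dB

Propagate each source to the receiver with L = L_ref − 20·log₁₀(r/r_ref), then add intensities.
chiller: 78.2 − 20·log₁₀(6.1/1.9) = 78.2 − 10.13 = 68.07 dB.
forklift: 84.2 − 20·log₁₀(23.4/1.9) = 84.2 − 21.81 = 62.39 dB.
Σ 10^(L/10) = 8.144e+06 → L_total = 10·log₁₀(8.144e+06) = 69.11 dB.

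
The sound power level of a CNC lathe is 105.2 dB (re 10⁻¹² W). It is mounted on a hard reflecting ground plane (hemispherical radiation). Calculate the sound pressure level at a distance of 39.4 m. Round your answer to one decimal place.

The power spreads over a hemisphere of area 2π·r², so L_p = L_w − 10·log₁₀(2π·r²).
2π·r² = 9754 m², 10·log₁₀ of that is 39.892 dB.
L_p = 105.2 − 39.892 = 65.31 dB.

65.3 dB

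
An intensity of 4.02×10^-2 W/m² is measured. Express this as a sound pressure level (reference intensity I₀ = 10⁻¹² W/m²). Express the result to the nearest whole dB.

106 dB

I/I₀ = 4.02×10^-2/10⁻¹² = 4.02×10^10, and L = 10·log₁₀(I/I₀).
L = 10·(0.6042 + 10) = 106.04 dB.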